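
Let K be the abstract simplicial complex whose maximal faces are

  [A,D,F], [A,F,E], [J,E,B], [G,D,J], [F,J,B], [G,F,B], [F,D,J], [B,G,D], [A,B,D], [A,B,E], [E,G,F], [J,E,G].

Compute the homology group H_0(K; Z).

Take the total order A < B < D < E < F < G < J on the vertex set. Then K (dimension 2) consists of the simplices:

  0-simplices (7): A, B, D, E, F, G, J
  1-simplices (18): AB, AD, AE, AF, BD, BE, BF, BG, BJ, DF, DG, DJ, EF, EG, EJ, FG, FJ, GJ
  2-simplices (12): ABD, ABE, ADF, AEF, BDG, BEJ, BFG, BFJ, DFJ, DGJ, EFG, EGJ

Hence C_0 ≅ Z^7, C_1 ≅ Z^18, C_2 ≅ Z^12.

∂_1: C_1 → C_0 is given by ∂[p,q] = [q] − [p].
The 7×18 boundary matrix has rank 6 and Smith normal form diag(1,1,1,1,1,1).

∂_2: C_2 → C_1 sends each 2-simplex [p,q,r] to [q,r] − [p,r] + [p,q]. For instance
  ∂DFJ = FJ − DJ + DF,
  ∂EFG = FG − EG + EF.
As a 18×12 matrix over Z this has rank 12, with invariant factors (1,1,1,1,1,1,1,1,1,1,1,2).

From H_k ≅ ker(∂_k) / im(∂_{k+1}) we obtain:

  H_0: rank C_0 − rank ∂_1 = 7 − 6 = 1, and the invariant factors of ∂_1 are all 1, so H_0 = Z.

(K is a triangulation of the real projective plane RP^2.)

H_0 ≅ Z.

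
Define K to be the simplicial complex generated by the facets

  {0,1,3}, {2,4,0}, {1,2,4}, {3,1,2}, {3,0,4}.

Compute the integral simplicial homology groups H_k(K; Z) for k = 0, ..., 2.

H_0 = Z,  H_1 = Z,  H_2 = 0.

We work with the vertex ordering 0 < 1 < 2 < 3 < 4. The simplices of K, each written with vertices in increasing order, are:

  0-simplices (5): [0], [1], [2], [3], [4]
  1-simplices (10): [0,1], [0,2], [0,3], [0,4], [1,2], [1,3], [1,4], [2,3], [2,4], [3,4]
  2-simplices (5): [0,1,3], [0,2,4], [0,3,4], [1,2,3], [1,2,4]

so the chain groups are C_0 ≅ Z^5, C_1 ≅ Z^10, C_2 ≅ Z^5.

The boundary map ∂_1: C_1 → C_0 sends each edge [p,q] (with p < q) to q − p. For instance
  ∂[2,3] = [3] − [2].
The resulting 5×10 matrix has rank 4, and its Smith normal form has invariant factors (1,1,1,1).

Boundary ∂_2: C_2 → C_1 maps a triangle to the signed sum of its edges. For instance
  ∂[1,2,3] = [2,3] − [1,3] + [1,2],
  ∂[0,1,3] = [1,3] − [0,3] + [0,1].
The resulting 10×5 matrix has rank 5, and its Smith normal form has invariant factors (1,1,1,1,1).

Computing H_k = (kernel of ∂_k) / (image of ∂_{k+1}):

  H_0: rank C_0 − rank ∂_1 = 5 − 4 = 1, and the invariant factors of ∂_1 are all 1, so H_0 = Z.
  H_1: rank ker ∂_1 − rank ∂_2 = (10 − 4) − 5 = 1, and the invariant factors of ∂_2 are all 1, so H_1 = Z.
  H_2: rank ker ∂_2 − rank ∂_3 = (5 − 5) − 0 = 0, and there is no ∂_3, so H_2 = 0.

As a check, the Euler characteristic is 5 − 10 + 5 = 0, which agrees with 1 − 1 + 0 = 0.
(K is a triangulation of the Möbius band.)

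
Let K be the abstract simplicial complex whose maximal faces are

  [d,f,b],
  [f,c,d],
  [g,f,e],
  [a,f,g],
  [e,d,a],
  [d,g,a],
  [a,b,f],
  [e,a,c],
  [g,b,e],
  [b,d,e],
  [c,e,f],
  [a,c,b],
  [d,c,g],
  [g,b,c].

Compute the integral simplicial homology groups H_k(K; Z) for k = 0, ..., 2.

Order the vertices as a < b < c < d < e < f < g. Listing each simplex with vertices in this order, K has dimension 2 with simplices:

  0-simplices (7): a, b, c, d, e, f, g
  1-simplices (21): ab, ac, ad, ae, af, ag, bc, bd, be, bf, bg, cd, ce, cf, cg, de, df, dg, ef, eg, fg
  2-simplices (14): abc, abf, ace, ade, adg, afg, bcg, bde, bdf, beg, cdf, cdg, cef, efg

Hence C_0 ≅ Z^7, C_1 ≅ Z^21, C_2 ≅ Z^14.

∂_1: C_1 → C_0 maps an edge to its endpoints' difference, ∂[p,q] = q − p.
The resulting 7×21 matrix has rank 6, and its Smith normal form has invariant factors (1,1,1,1,1,1).

The boundary map ∂_2: C_2 → C_1 sends each 2-simplex [p,q,r] to [q,r] − [p,r] + [p,q]. For instance
  ∂cef = ef − cf + ce,
  ∂adg = dg − ag + ad.
The 21×14 boundary matrix has rank 13 and Smith normal form diag(1,1,1,1,1,1,1,1,1,1,1,1,1).

From H_k ≅ ker(∂_k) / im(∂_{k+1}) we obtain:

  H_0: rank C_0 − rank ∂_1 = 7 − 6 = 1, and the invariant factors of ∂_1 are all 1, so H_0 = Z.
  H_1: rank ker ∂_1 − rank ∂_2 = (21 − 6) − 13 = 2, and the invariant factors of ∂_2 are all 1, so H_1 = Z^2.
  H_2: rank ker ∂_2 − rank ∂_3 = (14 − 13) − 0 = 1, and there is no ∂_3, so H_2 = Z.

As a check, the Euler characteristic is 7 − 21 + 14 = 0, which agrees with 1 − 2 + 1 = 0.
(K is a triangulation of the torus T^2.)

H_0 = Z,  H_1 = Z^2,  H_2 = Z.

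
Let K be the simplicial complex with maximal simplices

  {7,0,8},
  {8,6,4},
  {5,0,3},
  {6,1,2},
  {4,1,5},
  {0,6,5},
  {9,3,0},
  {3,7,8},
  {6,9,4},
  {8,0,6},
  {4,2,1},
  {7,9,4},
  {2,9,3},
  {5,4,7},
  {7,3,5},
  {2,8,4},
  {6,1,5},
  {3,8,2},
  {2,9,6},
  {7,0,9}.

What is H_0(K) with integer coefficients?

Fix the vertex order 0 < 1 < 2 < 3 < 4 < 5 < 6 < 7 < 8 < 9 and write every simplex with vertices in increasing order. Then dim K = 2 and the simplices of K are:

  0-simplices (10): [0], [1], [2], [3], [4], [5], [6], [7], [8], [9]
  1-simplices (30): (30 of them)
  2-simplices (20): (20 of them)

giving chain groups C_0 ≅ Z^10, C_1 ≅ Z^30, C_2 ≅ Z^20.

Boundary ∂_1: C_1 → C_0 maps an edge to its endpoints' difference, ∂[p,q] = q − p.
The resulting 10×30 matrix has rank 9, and its Smith normal form has invariant factors (1,1,1,1,1,1,1,1,1).

Boundary ∂_2: C_2 → C_1 maps a triangle to the signed sum of its edges. For instance
  ∂[1,2,6] = [2,6] − [1,6] + [1,2],
  ∂[4,6,8] = [6,8] − [4,8] + [4,6].
As a 30×20 matrix over Z this has rank 20, with invariant factors (1,1,1,1,1,1,1,1,1,1,1,1,1,1,1,1,1,1,1,2).

From H_k ≅ ker(∂_k) / im(∂_{k+1}) we obtain:

  H_0: rank C_0 − rank ∂_1 = 10 − 9 = 1, and the invariant factors of ∂_1 are all 1, so H_0 = Z.

H_0 = Z.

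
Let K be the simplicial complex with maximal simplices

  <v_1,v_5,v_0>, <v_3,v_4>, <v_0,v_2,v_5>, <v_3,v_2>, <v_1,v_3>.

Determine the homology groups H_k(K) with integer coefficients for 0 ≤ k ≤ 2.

H_0 ≅ Z,  H_1 ≅ Z,  H_2 = 0.

Take the total order v_0 < v_1 < v_2 < v_3 < v_4 < v_5 on the vertex set. Then K (dimension 2) consists of the simplices:

  0-simplices (6): [v_0], [v_1], [v_2], [v_3], [v_4], [v_5]
  1-simplices (8): [v_0,v_1], [v_0,v_2], [v_0,v_5], [v_1,v_3], [v_1,v_5], [v_2,v_3], [v_2,v_5], [v_3,v_4]
  2-simplices (2): [v_0,v_1,v_5], [v_0,v_2,v_5]

giving chain groups C_0 ≅ Z^6, C_1 ≅ Z^8, C_2 ≅ Z^2.

The boundary map ∂_1: C_1 → C_0 sends each edge [p,q] (with p < q) to q − p. For instance
  ∂[v_3,v_4] = [v_4] − [v_3].
The resulting 6×8 matrix has rank 5, and its Smith normal form has invariant factors (1,1,1,1,1).

∂_2: C_2 → C_1 maps a triangle to the signed sum of its edges. For instance
  ∂[v_0,v_1,v_5] = [v_1,v_5] − [v_0,v_5] + [v_0,v_1],
  ∂[v_0,v_2,v_5] = [v_2,v_5] − [v_0,v_5] + [v_0,v_2].
The resulting 8×2 matrix has rank 2, and its Smith normal form has invariant factors (1,1).

Computing H_k = (kernel of ∂_k) / (image of ∂_{k+1}):

  H_0: rank C_0 − rank ∂_1 = 6 − 5 = 1, and the invariant factors of ∂_1 are all 1, so H_0 ≅ Z.
  H_1: rank ker ∂_1 − rank ∂_2 = (8 − 5) − 2 = 1, and the invariant factors of ∂_2 are all 1, so H_1 ≅ Z.
  H_2: rank ker ∂_2 − rank ∂_3 = (2 − 2) − 0 = 0, and there is no ∂_3, so H_2 ≅ 0.

As a check, the Euler characteristic is 6 − 8 + 2 = 0, which agrees with 1 − 1 + 0 = 0.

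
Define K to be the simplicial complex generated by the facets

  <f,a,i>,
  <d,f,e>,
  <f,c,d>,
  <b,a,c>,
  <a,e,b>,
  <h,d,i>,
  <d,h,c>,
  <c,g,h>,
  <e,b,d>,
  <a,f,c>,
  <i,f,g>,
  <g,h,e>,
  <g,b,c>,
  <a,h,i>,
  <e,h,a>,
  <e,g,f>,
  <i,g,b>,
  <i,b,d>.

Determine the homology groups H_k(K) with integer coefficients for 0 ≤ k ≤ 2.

K has 9 vertices, 27 edges, 18 triangles.
rank ∂_0 = 0, rank ∂_1 = 8 ⇒ b_0 = 9 − 0 − 8 = 1; all invariant factors of ∂_1 are 1 so no torsion. So H_0 = Z.
rank ∂_1 = 8, rank ∂_2 = 17 ⇒ b_1 = 27 − 8 − 17 = 2; all invariant factors of ∂_2 are 1 so no torsion. So H_1 = Z^2.
rank ∂_2 = 17, rank ∂_3 = 0 ⇒ b_2 = 18 − 17 − 0 = 1. So H_2 = Z.

H_0 ≅ Z,  H_1 ≅ Z^2,  H_2 ≅ Z.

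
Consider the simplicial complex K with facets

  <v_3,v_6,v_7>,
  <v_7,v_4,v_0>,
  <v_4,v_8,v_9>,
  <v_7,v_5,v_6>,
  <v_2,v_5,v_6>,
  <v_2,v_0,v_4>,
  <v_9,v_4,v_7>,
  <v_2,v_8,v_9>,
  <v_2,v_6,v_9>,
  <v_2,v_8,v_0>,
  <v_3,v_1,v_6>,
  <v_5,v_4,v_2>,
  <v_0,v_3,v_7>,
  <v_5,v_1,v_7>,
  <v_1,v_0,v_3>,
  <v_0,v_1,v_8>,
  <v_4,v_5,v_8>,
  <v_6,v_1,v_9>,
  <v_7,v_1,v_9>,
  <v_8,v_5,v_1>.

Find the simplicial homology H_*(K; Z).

Fix the vertex order v_0 < v_1 < v_2 < v_3 < v_4 < v_5 < v_6 < v_7 < v_8 < v_9 and write every simplex with vertices in increasing order. Then dim K = 2 and the simplices of K are:

  0-simplices (10): [v_0], [v_1], [v_2], [v_3], [v_4], [v_5], [v_6], [v_7], [v_8], [v_9]
  1-simplices (30): (30 of them)
  2-simplices (20): (20 of them)

Hence C_0 ≅ Z^10, C_1 ≅ Z^30, C_2 ≅ Z^20.

Boundary ∂_1: C_1 → C_0 is given by ∂[p,q] = [q] − [p].
The 10×30 boundary matrix has rank 9 and Smith normal form diag(1,1,1,1,1,1,1,1,1).

The boundary map ∂_2: C_2 → C_1 sends each 2-simplex [p,q,r] to [q,r] − [p,r] + [p,q]. For instance
  ∂[v_0,v_4,v_7] = [v_4,v_7] − [v_0,v_7] + [v_0,v_4],
  ∂[v_0,v_2,v_8] = [v_2,v_8] − [v_0,v_8] + [v_0,v_2].
This gives a 30×20 integer matrix of rank 20; reducing to Smith normal form yields diagonal entries (1,1,1,1,1,1,1,1,1,1,1,1,1,1,1,1,1,1,1,2).

Computing H_k = (kernel of ∂_k) / (image of ∂_{k+1}):

  H_0: rank C_0 − rank ∂_1 = 10 − 9 = 1, and the invariant factors of ∂_1 are all 1, so H_0 = Z.
  H_1: rank ker ∂_1 − rank ∂_2 = (30 − 9) − 20 = 1, and ∂_2 has invariant factor 2 > 1, so H_1 = Z ⊕ Z_2.
  H_2: rank ker ∂_2 − rank ∂_3 = (20 − 20) − 0 = 0, and there is no ∂_3, so H_2 = 0.

H_0 = Z,  H_1 = Z ⊕ Z_2,  H_2 = 0.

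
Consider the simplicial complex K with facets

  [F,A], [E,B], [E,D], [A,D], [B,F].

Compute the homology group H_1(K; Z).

We work with the vertex ordering A < B < D < E < F. The simplices of K, each written with vertices in increasing order, are:

  0-simplices (5): A, B, D, E, F
  1-simplices (5): AD, AF, BE, BF, DE

so the chain groups are C_0 ≅ Z^5, C_1 ≅ Z^5.

Boundary ∂_1: C_1 → C_0 sends each edge [p,q] (with p < q) to q − p. For instance
  ∂BF = F − B.
As a 5×5 matrix over Z this has rank 4, with invariant factors (1,1,1,1).

Computing H_k = (kernel of ∂_k) / (image of ∂_{k+1}):

  H_1: rank ker ∂_1 − rank ∂_2 = (5 − 4) − 0 = 1, and there is no ∂_2, so H_1 ≅ Z.

H_1 = Z.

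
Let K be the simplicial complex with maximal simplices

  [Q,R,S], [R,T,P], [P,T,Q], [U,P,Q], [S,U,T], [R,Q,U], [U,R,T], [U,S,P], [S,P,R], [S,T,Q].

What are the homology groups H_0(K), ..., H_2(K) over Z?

H_0 = Z,  H_1 = Z/2,  H_2 = 0.

We work with the vertex ordering P < Q < R < S < T < U. The simplices of K, each written with vertices in increasing order, are:

  0-simplices (6): P, Q, R, S, T, U
  1-simplices (15): PQ, PR, PS, PT, PU, QR, QS, QT, QU, RS, RT, RU, ST, SU, TU
  2-simplices (10): PQT, PQU, PRS, PRT, PSU, QRS, QRU, QST, RTU, STU

so the chain groups are C_0 ≅ Z^6, C_1 ≅ Z^15, C_2 ≅ Z^10.

∂_1: C_1 → C_0 sends each edge [p,q] (with p < q) to q − p. For instance
  ∂SU = U − S.
The resulting 6×15 matrix has rank 5, and its Smith normal form has invariant factors (1,1,1,1,1).

Boundary ∂_2: C_2 → C_1 maps a triangle to the signed sum of its edges. For instance
  ∂PQT = QT − PT + PQ,
  ∂RTU = TU − RU + RT.
The resulting 15×10 matrix has rank 10, and its Smith normal form has invariant factors (1,1,1,1,1,1,1,1,1,2).

Now H_k = ker ∂_k / im ∂_{k+1}, so:

  H_0: rank C_0 − rank ∂_1 = 6 − 5 = 1, and the invariant factors of ∂_1 are all 1, so H_0 = Z.
  H_1: rank ker ∂_1 − rank ∂_2 = (15 − 5) − 10 = 0, and ∂_2 has invariant factor 2 > 1, so H_1 = Z/2.
  H_2: rank ker ∂_2 − rank ∂_3 = (10 − 10) − 0 = 0, and there is no ∂_3, so H_2 = 0.

As a check, the Euler characteristic is 6 − 15 + 10 = 1, which agrees with 1 − 0 + 0 = 1.
(K is a triangulation of the real projective plane RP^2.)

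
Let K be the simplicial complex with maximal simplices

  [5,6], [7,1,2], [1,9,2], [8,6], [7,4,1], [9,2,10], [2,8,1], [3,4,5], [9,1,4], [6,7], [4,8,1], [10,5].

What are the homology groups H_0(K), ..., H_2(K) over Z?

H_0 = Z,  H_1 = Z^3,  H_2 = 0.

We work with the vertex ordering 1 < 2 < 3 < 4 < 5 < 6 < 7 < 8 < 9 < 10. The simplices of K, each written with vertices in increasing order, are:

  0-simplices (10): [1], [2], [3], [4], [5], [6], [7], [8], [9], [10]
  1-simplices (20): [1,2], [1,4], [1,7], [1,8], [1,9], [2,7], [2,8], [2,9], [2,10], [3,4], [3,5], [4,5], [4,7], [4,8], [4,9], [5,6], [5,10], [6,7], [6,8], [9,10]
  2-simplices (8): [1,2,7], [1,2,8], [1,2,9], [1,4,7], [1,4,8], [1,4,9], [2,9,10], [3,4,5]

giving chain groups C_0 ≅ Z^10, C_1 ≅ Z^20, C_2 ≅ Z^8.

The boundary map ∂_1: C_1 → C_0 maps an edge to its endpoints' difference, ∂[p,q] = q − p. For instance
  ∂[2,10] = [10] − [2].
This gives a 10×20 integer matrix of rank 9; reducing to Smith normal form yields diagonal entries (1,1,1,1,1,1,1,1,1).

∂_2: C_2 → C_1 acts by ∂[p,q,r] = [q,r] − [p,r] + [p,q]. For instance
  ∂[1,2,7] = [2,7] − [1,7] + [1,2],
  ∂[1,4,9] = [4,9] − [1,9] + [1,4].
This gives a 20×8 integer matrix of rank 8; reducing to Smith normal form yields diagonal entries (1,1,1,1,1,1,1,1).

From H_k ≅ ker(∂_k) / im(∂_{k+1}) we obtain:

  H_0: rank C_0 − rank ∂_1 = 10 − 9 = 1, and the invariant factors of ∂_1 are all 1, so H_0 ≅ Z.
  H_1: rank ker ∂_1 − rank ∂_2 = (20 − 9) − 8 = 3, and the invariant factors of ∂_2 are all 1, so H_1 ≅ Z^3.
  H_2: rank ker ∂_2 − rank ∂_3 = (8 − 8) − 0 = 0, and there is no ∂_3, so H_2 ≅ 0.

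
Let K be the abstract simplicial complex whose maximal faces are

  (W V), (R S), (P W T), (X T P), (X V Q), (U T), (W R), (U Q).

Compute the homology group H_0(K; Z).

H_0 ≅ Z.

Fix the vertex order P < Q < R < S < T < U < V < W < X and write every simplex with vertices in increasing order. Then dim K = 2 and the simplices of K are:

  0-simplices (9): P, Q, R, S, T, U, V, W, X
  1-simplices (13): PT, PW, PX, QU, QV, QX, RS, RW, TU, TW, TX, VW, VX
  2-simplices (3): PTW, PTX, QVX

Hence C_0 ≅ Z^9, C_1 ≅ Z^13, C_2 ≅ Z^3.

Boundary ∂_1: C_1 → C_0 sends each edge [p,q] (with p < q) to q − p. For instance
  ∂TU = U − T.
As a 9×13 matrix over Z this has rank 8, with invariant factors (1,1,1,1,1,1,1,1).

Boundary ∂_2: C_2 → C_1 sends each 2-simplex [p,q,r] to [q,r] − [p,r] + [p,q]. For instance
  ∂PTX = TX − PX + PT,
  ∂PTW = TW − PW + PT.
This gives a 13×3 integer matrix of rank 3; reducing to Smith normal form yields diagonal entries (1,1,1).

Computing H_k = (kernel of ∂_k) / (image of ∂_{k+1}):

  H_0: rank C_0 − rank ∂_1 = 9 − 8 = 1, and the invariant factors of ∂_1 are all 1, so H_0 = Z.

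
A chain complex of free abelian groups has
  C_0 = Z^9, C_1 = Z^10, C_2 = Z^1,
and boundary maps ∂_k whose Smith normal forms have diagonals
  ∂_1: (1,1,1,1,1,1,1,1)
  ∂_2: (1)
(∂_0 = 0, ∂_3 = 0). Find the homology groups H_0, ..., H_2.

H_0: b_0 = 9 − 0 − 8 = 1; torsion from ∂_1 factors > 1: none. So H_0 ≅ Z.
H_1: b_1 = 10 − 8 − 1 = 1; torsion from ∂_2 factors > 1: none. So H_1 ≅ Z.
H_2: b_2 = 1 − 1 − 0 = 0; torsion from ∂_3 factors > 1: none. So H_2 ≅ 0.

H_0 ≅ Z,  H_1 ≅ Z,  H_2 = 0.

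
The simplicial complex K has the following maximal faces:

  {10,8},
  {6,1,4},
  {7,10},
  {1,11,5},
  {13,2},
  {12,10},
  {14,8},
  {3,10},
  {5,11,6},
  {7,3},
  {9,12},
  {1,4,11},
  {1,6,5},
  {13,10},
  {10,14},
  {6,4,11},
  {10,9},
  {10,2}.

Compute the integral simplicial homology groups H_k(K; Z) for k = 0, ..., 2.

We work with the vertex ordering 1 < 2 < 3 < 4 < 5 < 6 < 7 < 8 < 9 < 10 < 11 < 12 < 13 < 14. The simplices of K, each written with vertices in increasing order, are:

  0-simplices (14): [1], [2], [3], [4], [5], [6], [7], [8], [9], [10], [11], [12], [13], [14]
  1-simplices (21): (21 of them)
  2-simplices (6): [1,4,6], [1,4,11], [1,5,6], [1,5,11], [4,6,11], [5,6,11]

Hence C_0 ≅ Z^14, C_1 ≅ Z^21, C_2 ≅ Z^6.

The boundary map ∂_1: C_1 → C_0 maps an edge to its endpoints' difference, ∂[p,q] = q − p. For instance
  ∂[5,11] = [11] − [5].
This gives a 14×21 integer matrix of rank 12; reducing to Smith normal form yields diagonal entries (1,1,1,1,1,1,1,1,1,1,1,1).

Boundary ∂_2: C_2 → C_1 acts by ∂[p,q,r] = [q,r] − [p,r] + [p,q]. For instance
  ∂[1,5,6] = [5,6] − [1,6] + [1,5],
  ∂[4,6,11] = [6,11] − [4,11] + [4,6].
As a 21×6 matrix over Z this has rank 5, with invariant factors (1,1,1,1,1).

Now H_k = ker ∂_k / im ∂_{k+1}, so:

  H_0: rank C_0 − rank ∂_1 = 14 − 12 = 2, and the invariant factors of ∂_1 are all 1, so H_0 ≅ Z^2.
  H_1: rank ker ∂_1 − rank ∂_2 = (21 − 12) − 5 = 4, and the invariant factors of ∂_2 are all 1, so H_1 ≅ Z^4.
  H_2: rank ker ∂_2 − rank ∂_3 = (6 − 5) − 0 = 1, and there is no ∂_3, so H_2 ≅ Z.

As a check, the Euler characteristic is 14 − 21 + 6 = -1, which agrees with 2 − 4 + 1 = -1.
(K is a triangulation of the disjoint union of the 2-sphere S^2 and a wedge of 4 circles.)

H_0 ≅ Z^2,  H_1 ≅ Z^4,  H_2 ≅ Z.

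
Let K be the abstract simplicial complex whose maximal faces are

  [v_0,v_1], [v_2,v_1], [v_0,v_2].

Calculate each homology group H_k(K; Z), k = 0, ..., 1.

H_0 = Z,  H_1 = Z.

Fix the vertex order v_0 < v_1 < v_2 and write every simplex with vertices in increasing order. Then dim K = 1 and the simplices of K are:

  0-simplices (3): [v_0], [v_1], [v_2]
  1-simplices (3): [v_0,v_1], [v_0,v_2], [v_1,v_2]

so the chain groups are C_0 ≅ Z^3, C_1 ≅ Z^3.

Boundary ∂_1: C_1 → C_0 is given by ∂[p,q] = [q] − [p]. For instance
  ∂[v_0,v_1] = [v_1] − [v_0].
As a 3×3 matrix over Z this has rank 2, with invariant factors (1,1).

Computing H_k = (kernel of ∂_k) / (image of ∂_{k+1}):

  H_0: rank C_0 − rank ∂_1 = 3 − 2 = 1, and the invariant factors of ∂_1 are all 1, so H_0 ≅ Z.
  H_1: rank ker ∂_1 − rank ∂_2 = (3 − 2) − 0 = 1, and there is no ∂_2, so H_1 ≅ Z.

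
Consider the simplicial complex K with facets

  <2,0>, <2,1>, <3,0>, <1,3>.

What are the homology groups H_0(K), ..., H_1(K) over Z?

Fix the vertex order 0 < 1 < 2 < 3 and write every simplex with vertices in increasing order. Then dim K = 1 and the simplices of K are:

  0-simplices (4): [0], [1], [2], [3]
  1-simplices (4): [0,2], [0,3], [1,2], [1,3]

so the chain groups are C_0 ≅ Z^4, C_1 ≅ Z^4.

The boundary map ∂_1: C_1 → C_0 maps an edge to its endpoints' difference, ∂[p,q] = q − p. For instance
  ∂[1,3] = [3] − [1].
The 4×4 boundary matrix has rank 3 and Smith normal form diag(1,1,1).

Computing H_k = (kernel of ∂_k) / (image of ∂_{k+1}):

  H_0: rank C_0 − rank ∂_1 = 4 − 3 = 1, and the invariant factors of ∂_1 are all 1, so H_0 ≅ Z.
  H_1: rank ker ∂_1 − rank ∂_2 = (4 − 3) − 0 = 1, and there is no ∂_2, so H_1 ≅ Z.

As a check, the Euler characteristic is 4 − 4 = 0, which agrees with 1 − 1 = 0.

H_0 = Z,  H_1 = Z.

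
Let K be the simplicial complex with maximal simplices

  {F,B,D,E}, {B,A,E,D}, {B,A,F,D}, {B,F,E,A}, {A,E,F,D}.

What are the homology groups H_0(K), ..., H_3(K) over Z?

H_0 = Z,  H_1 = 0,  H_2 = 0,  H_3 = Z.

Take the total order A < B < D < E < F on the vertex set. Then K (dimension 3) consists of the simplices:

  0-simplices (5): A, B, D, E, F
  1-simplices (10): AB, AD, AE, AF, BD, BE, BF, DE, DF, EF
  2-simplices (10): ABD, ABE, ABF, ADE, ADF, AEF, BDE, BDF, BEF, DEF
  3-simplices (5): ABDE, ABDF, ABEF, ADEF, BDEF

so the chain groups are C_0 ≅ Z^5, C_1 ≅ Z^10, C_2 ≅ Z^10, C_3 ≅ Z^5.

Boundary ∂_1: C_1 → C_0 sends each edge [p,q] (with p < q) to q − p.
This gives a 5×10 integer matrix of rank 4; reducing to Smith normal form yields diagonal entries (1,1,1,1).

∂_2: C_2 → C_1 acts by ∂[p,q,r] = [q,r] − [p,r] + [p,q]. For instance
  ∂BEF = EF − BF + BE,
  ∂ADF = DF − AF + AD.
As a 10×10 matrix over Z this has rank 6, with invariant factors (1,1,1,1,1,1).

Boundary ∂_3: C_3 → C_2 sends each 3-simplex σ to the alternating sum Σ_i (−1)^i (σ with its i-th vertex removed). For instance
  ∂ABEF = BEF − AEF + ABF − ABE,
  ∂ADEF = DEF − AEF + ADF − ADE.
The resulting 10×5 matrix has rank 4, and its Smith normal form has invariant factors (1,1,1,1).

Reading off H_k = ker ∂_k / im ∂_{k+1}:

  H_0: rank C_0 − rank ∂_1 = 5 − 4 = 1, and the invariant factors of ∂_1 are all 1, so H_0 = Z.
  H_1: rank ker ∂_1 − rank ∂_2 = (10 − 4) − 6 = 0, and the invariant factors of ∂_2 are all 1, so H_1 = 0.
  H_2: rank ker ∂_2 − rank ∂_3 = (10 − 6) − 4 = 0, and the invariant factors of ∂_3 are all 1, so H_2 = 0.
  H_3: rank ker ∂_3 − rank ∂_4 = (5 − 4) − 0 = 1, and there is no ∂_4, so H_3 = Z.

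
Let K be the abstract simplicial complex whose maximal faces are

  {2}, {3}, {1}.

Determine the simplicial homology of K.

H_0 = Z^3.

Take the total order 1 < 2 < 3 on the vertex set. Then K (dimension 0) consists of the simplices:

  0-simplices (3): [1], [2], [3]

so the chain groups are C_0 ≅ Z^3.

Reading off H_k = ker ∂_k / im ∂_{k+1}:

  H_0: rank C_0 − rank ∂_1 = 3 − 0 = 3, and there is no ∂_1, so H_0 = Z^3.

(K is a triangulation of a set of 3 points.)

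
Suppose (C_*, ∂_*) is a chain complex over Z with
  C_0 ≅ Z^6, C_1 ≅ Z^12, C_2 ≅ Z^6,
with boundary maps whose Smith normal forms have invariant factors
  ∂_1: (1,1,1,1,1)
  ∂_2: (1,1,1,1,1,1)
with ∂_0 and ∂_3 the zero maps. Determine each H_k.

H_0 = Z,  H_1 = Z,  H_2 = 0.

H_0: b_0 = 6 − 0 − 5 = 1; torsion from ∂_1 factors > 1: none. So H_0 = Z.
H_1: b_1 = 12 − 5 − 6 = 1; torsion from ∂_2 factors > 1: none. So H_1 = Z.
H_2: b_2 = 6 − 6 − 0 = 0; torsion from ∂_3 factors > 1: none. So H_2 = 0.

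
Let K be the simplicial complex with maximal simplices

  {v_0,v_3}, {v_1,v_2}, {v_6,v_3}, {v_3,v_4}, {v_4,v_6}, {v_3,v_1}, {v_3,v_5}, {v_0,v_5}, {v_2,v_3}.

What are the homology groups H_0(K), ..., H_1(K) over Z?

H_0 ≅ Z,  H_1 ≅ Z^3.

Fix the vertex order v_0 < v_1 < v_2 < v_3 < v_4 < v_5 < v_6 and write every simplex with vertices in increasing order. Then dim K = 1 and the simplices of K are:

  0-simplices (7): [v_0], [v_1], [v_2], [v_3], [v_4], [v_5], [v_6]
  1-simplices (9): [v_0,v_3], [v_0,v_5], [v_1,v_2], [v_1,v_3], [v_2,v_3], [v_3,v_4], [v_3,v_5], [v_3,v_6], [v_4,v_6]

Hence C_0 ≅ Z^7, C_1 ≅ Z^9.

∂_1: C_1 → C_0 is given by ∂[p,q] = [q] − [p]. For instance
  ∂[v_3,v_4] = [v_4] − [v_3].
As a 7×9 matrix over Z this has rank 6, with invariant factors (1,1,1,1,1,1).

Now H_k = ker ∂_k / im ∂_{k+1}, so:

  H_0: rank C_0 − rank ∂_1 = 7 − 6 = 1, and the invariant factors of ∂_1 are all 1, so H_0 ≅ Z.
  H_1: rank ker ∂_1 − rank ∂_2 = (9 − 6) − 0 = 3, and there is no ∂_2, so H_1 ≅ Z^3.

(K is a triangulation of a wedge of 3 circles.)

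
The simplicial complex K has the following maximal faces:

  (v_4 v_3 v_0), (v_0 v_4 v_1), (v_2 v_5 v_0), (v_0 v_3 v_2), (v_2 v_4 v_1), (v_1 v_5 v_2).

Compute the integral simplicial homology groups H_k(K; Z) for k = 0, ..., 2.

K has 6 vertices, 12 edges, 6 triangles.
rank ∂_0 = 0, rank ∂_1 = 5 ⇒ b_0 = 6 − 0 − 5 = 1; all invariant factors of ∂_1 are 1 so no torsion. So H_0 ≅ Z.
rank ∂_1 = 5, rank ∂_2 = 6 ⇒ b_1 = 12 − 5 − 6 = 1; all invariant factors of ∂_2 are 1 so no torsion. So H_1 ≅ Z.
rank ∂_2 = 6, rank ∂_3 = 0 ⇒ b_2 = 6 − 6 − 0 = 0. So H_2 ≅ 0.

H_0 = Z,  H_1 = Z,  H_2 = 0.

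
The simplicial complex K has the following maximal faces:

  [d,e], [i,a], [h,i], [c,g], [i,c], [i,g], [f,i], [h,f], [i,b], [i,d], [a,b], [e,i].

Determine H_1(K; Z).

H_1 ≅ Z^4.

Take the total order a < b < c < d < e < f < g < h < i on the vertex set. Then K (dimension 1) consists of the simplices:

  0-simplices (9): a, b, c, d, e, f, g, h, i
  1-simplices (12): ab, ai, bi, cg, ci, de, di, ei, fh, fi, gi, hi

Hence C_0 ≅ Z^9, C_1 ≅ Z^12.

∂_1: C_1 → C_0 is given by ∂[p,q] = [q] − [p]. For instance
  ∂di = i − d.
As a 9×12 matrix over Z this has rank 8, with invariant factors (1,1,1,1,1,1,1,1).

From H_k ≅ ker(∂_k) / im(∂_{k+1}) we obtain:

  H_1: rank ker ∂_1 − rank ∂_2 = (12 − 8) − 0 = 4, and there is no ∂_2, so H_1 ≅ Z^4.

(K is a triangulation of a wedge of 4 circles.)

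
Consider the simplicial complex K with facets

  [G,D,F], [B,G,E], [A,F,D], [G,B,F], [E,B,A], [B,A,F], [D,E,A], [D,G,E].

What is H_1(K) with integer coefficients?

H_1 = 0.

Take the total order A < B < D < E < F < G on the vertex set. Then K (dimension 2) consists of the simplices:

  0-simplices (6): A, B, D, E, F, G
  1-simplices (12): AB, AD, AE, AF, BE, BF, BG, DE, DF, DG, EG, FG
  2-simplices (8): ABE, ABF, ADE, ADF, BEG, BFG, DEG, DFG

giving chain groups C_0 ≅ Z^6, C_1 ≅ Z^12, C_2 ≅ Z^8.

∂_1: C_1 → C_0 is given by ∂[p,q] = [q] − [p]. For instance
  ∂DF = F − D.
As a 6×12 matrix over Z this has rank 5, with invariant factors (1,1,1,1,1).

∂_2: C_2 → C_1 sends each 2-simplex [p,q,r] to [q,r] − [p,r] + [p,q]. For instance
  ∂BEG = EG − BG + BE,
  ∂ABE = BE − AE + AB.
As a 12×8 matrix over Z this has rank 7, with invariant factors (1,1,1,1,1,1,1).

Computing H_k = (kernel of ∂_k) / (image of ∂_{k+1}):

  H_1: rank ker ∂_1 − rank ∂_2 = (12 − 5) − 7 = 0, and the invariant factors of ∂_2 are all 1, so H_1 = 0.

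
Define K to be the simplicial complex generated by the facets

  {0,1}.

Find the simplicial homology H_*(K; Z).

We work with the vertex ordering 0 < 1. The simplices of K, each written with vertices in increasing order, are:

  0-simplices (2): [0], [1]
  1-simplices (1): [0,1]

giving chain groups C_0 ≅ Z^2, C_1 ≅ Z^1.

The boundary map ∂_1: C_1 → C_0 sends each edge [p,q] (with p < q) to q − p. For instance
  ∂[0,1] = [1] − [0].
As a 2×1 matrix over Z this has rank 1, with invariant factors (1).

Reading off H_k = ker ∂_k / im ∂_{k+1}:

  H_0: rank C_0 − rank ∂_1 = 2 − 1 = 1, and the invariant factors of ∂_1 are all 1, so H_0 = Z.
  H_1: rank ker ∂_1 − rank ∂_2 = (1 − 1) − 0 = 0, and there is no ∂_2, so H_1 = 0.

H_0 = Z,  H_1 = 0.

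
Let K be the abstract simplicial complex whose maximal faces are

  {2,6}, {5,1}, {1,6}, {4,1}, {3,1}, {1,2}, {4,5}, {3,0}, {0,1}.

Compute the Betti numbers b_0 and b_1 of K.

b_0 = 1, b_1 = 3.

Take the total order 0 < 1 < 2 < 3 < 4 < 5 < 6 on the vertex set. Then K (dimension 1) consists of the simplices:

  0-simplices (7): [0], [1], [2], [3], [4], [5], [6]
  1-simplices (9): [0,1], [0,3], [1,2], [1,3], [1,4], [1,5], [1,6], [2,6], [4,5]

so the chain groups are C_0 ≅ Z^7, C_1 ≅ Z^9.

The boundary map ∂_1: C_1 → C_0 maps an edge to its endpoints' difference, ∂[p,q] = q − p.
This gives a 7×9 integer matrix of rank 6; reducing to Smith normal form yields diagonal entries (1,1,1,1,1,1).

Computing H_k = (kernel of ∂_k) / (image of ∂_{k+1}):

  H_0: rank C_0 − rank ∂_1 = 7 − 6 = 1, and the invariant factors of ∂_1 are all 1, so H_0 = Z.
  H_1: rank ker ∂_1 − rank ∂_2 = (9 − 6) − 0 = 3, and there is no ∂_2, so H_1 = Z^3.

Hence the Betti numbers are b_0 = 1, b_1 = 3.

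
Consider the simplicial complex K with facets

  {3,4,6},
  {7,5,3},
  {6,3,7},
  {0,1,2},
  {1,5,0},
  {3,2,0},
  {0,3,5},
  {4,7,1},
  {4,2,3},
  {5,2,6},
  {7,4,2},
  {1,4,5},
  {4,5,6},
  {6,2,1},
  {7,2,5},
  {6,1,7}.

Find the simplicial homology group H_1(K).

Fix the vertex order 0 < 1 < 2 < 3 < 4 < 5 < 6 < 7 and write every simplex with vertices in increasing order. Then dim K = 2 and the simplices of K are:

  0-simplices (8): [0], [1], [2], [3], [4], [5], [6], [7]
  1-simplices (24): (24 of them)
  2-simplices (16): [0,1,2], [0,1,5], [0,2,3], [0,3,5], [1,2,6], [1,4,5], [1,4,7], [1,6,7], [2,3,4], [2,4,7], [2,5,6], [2,5,7], [3,4,6], [3,5,7], [3,6,7], [4,5,6]

so the chain groups are C_0 ≅ Z^8, C_1 ≅ Z^24, C_2 ≅ Z^16.

The boundary map ∂_1: C_1 → C_0 is given by ∂[p,q] = [q] − [p].
This gives a 8×24 integer matrix of rank 7; reducing to Smith normal form yields diagonal entries (1,1,1,1,1,1,1).

The boundary map ∂_2: C_2 → C_1 sends each 2-simplex [p,q,r] to [q,r] − [p,r] + [p,q]. For instance
  ∂[0,3,5] = [3,5] − [0,5] + [0,3],
  ∂[2,5,6] = [5,6] − [2,6] + [2,5].
This gives a 24×16 integer matrix of rank 15; reducing to Smith normal form yields diagonal entries (1,1,1,1,1,1,1,1,1,1,1,1,1,1,1).

From H_k ≅ ker(∂_k) / im(∂_{k+1}) we obtain:

  H_1: rank ker ∂_1 − rank ∂_2 = (24 − 7) − 15 = 2, and the invariant factors of ∂_2 are all 1, so H_1 ≅ Z^2.

(K is a triangulation of the torus T^2.)

H_1 = Z^2.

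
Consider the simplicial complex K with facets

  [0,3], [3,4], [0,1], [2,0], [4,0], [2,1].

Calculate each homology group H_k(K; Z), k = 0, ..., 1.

H_0 = Z,  H_1 = Z^2.

Fix the vertex order 0 < 1 < 2 < 3 < 4 and write every simplex with vertices in increasing order. Then dim K = 1 and the simplices of K are:

  0-simplices (5): [0], [1], [2], [3], [4]
  1-simplices (6): [0,1], [0,2], [0,3], [0,4], [1,2], [3,4]

Hence C_0 ≅ Z^5, C_1 ≅ Z^6.

∂_1: C_1 → C_0 is given by ∂[p,q] = [q] − [p]. For instance
  ∂[3,4] = [4] − [3].
As a 5×6 matrix over Z this has rank 4, with invariant factors (1,1,1,1).

Reading off H_k = ker ∂_k / im ∂_{k+1}:

  H_0: rank C_0 − rank ∂_1 = 5 − 4 = 1, and the invariant factors of ∂_1 are all 1, so H_0 = Z.
  H_1: rank ker ∂_1 − rank ∂_2 = (6 − 4) − 0 = 2, and there is no ∂_2, so H_1 = Z^2.

(K is a triangulation of a wedge of 2 circles.)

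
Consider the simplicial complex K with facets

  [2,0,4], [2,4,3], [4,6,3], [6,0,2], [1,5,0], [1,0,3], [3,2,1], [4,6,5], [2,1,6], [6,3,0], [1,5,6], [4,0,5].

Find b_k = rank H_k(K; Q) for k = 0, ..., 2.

K has 7 vertices, 18 edges, 12 triangles.
rank ∂_0 = 0, rank ∂_1 = 6 ⇒ b_0 = 7 − 0 − 6 = 1; all invariant factors of ∂_1 are 1 so no torsion. So H_0 = Z.
rank ∂_1 = 6, rank ∂_2 = 12 ⇒ b_1 = 18 − 6 − 12 = 0; ∂_2 has invariant factor(s) [2] giving torsion. So H_1 = Z/2.
rank ∂_2 = 12, rank ∂_3 = 0 ⇒ b_2 = 12 − 12 − 0 = 0. So H_2 = 0.

b_0 = 1, b_1 = 0, b_2 = 0.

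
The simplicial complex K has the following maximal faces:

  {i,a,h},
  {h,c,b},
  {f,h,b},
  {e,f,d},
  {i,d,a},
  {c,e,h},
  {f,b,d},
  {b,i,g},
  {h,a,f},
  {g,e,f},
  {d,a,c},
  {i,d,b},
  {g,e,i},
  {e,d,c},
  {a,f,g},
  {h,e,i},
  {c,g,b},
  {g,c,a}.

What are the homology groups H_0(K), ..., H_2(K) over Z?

H_0 = Z,  H_1 = Z^2,  H_2 = Z.

Order the vertices as a < b < c < d < e < f < g < h < i. Listing each simplex with vertices in this order, K has dimension 2 with simplices:

  0-simplices (9): a, b, c, d, e, f, g, h, i
  1-simplices (27): ac, ad, af, ag, ah, ai, bc, bd, bf, bg, bh, bi, cd, ce, cg, ch, de, df, di, ef, eg, eh, ei, fg, fh, gi, hi
  2-simplices (18): acd, acg, adi, afg, afh, ahi, bcg, bch, bdf, bdi, bfh, bgi, cde, ceh, def, efg, egi, ehi

giving chain groups C_0 ≅ Z^9, C_1 ≅ Z^27, C_2 ≅ Z^18.

Boundary ∂_1: C_1 → C_0 maps an edge to its endpoints' difference, ∂[p,q] = q − p. For instance
  ∂bh = h − b.
This gives a 9×27 integer matrix of rank 8; reducing to Smith normal form yields diagonal entries (1,1,1,1,1,1,1,1).

The boundary map ∂_2: C_2 → C_1 maps a triangle to the signed sum of its edges. For instance
  ∂bcg = cg − bg + bc,
  ∂ahi = hi − ai + ah.
As a 27×18 matrix over Z this has rank 17, with invariant factors (1,1,1,1,1,1,1,1,1,1,1,1,1,1,1,1,1).

Computing H_k = (kernel of ∂_k) / (image of ∂_{k+1}):

  H_0: rank C_0 − rank ∂_1 = 9 − 8 = 1, and the invariant factors of ∂_1 are all 1, so H_0 ≅ Z.
  H_1: rank ker ∂_1 − rank ∂_2 = (27 − 8) − 17 = 2, and the invariant factors of ∂_2 are all 1, so H_1 ≅ Z^2.
  H_2: rank ker ∂_2 − rank ∂_3 = (18 − 17) − 0 = 1, and there is no ∂_3, so H_2 ≅ Z.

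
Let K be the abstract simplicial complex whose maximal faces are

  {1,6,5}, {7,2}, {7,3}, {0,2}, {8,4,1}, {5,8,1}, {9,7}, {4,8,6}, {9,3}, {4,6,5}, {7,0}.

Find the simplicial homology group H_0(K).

K has 10 vertices, 16 edges, 5 triangles.
rank ∂_0 = 0, rank ∂_1 = 8 ⇒ b_0 = 10 − 0 − 8 = 2; all invariant factors of ∂_1 are 1 so no torsion. So H_0 ≅ Z^2.

H_0 ≅ Z^2.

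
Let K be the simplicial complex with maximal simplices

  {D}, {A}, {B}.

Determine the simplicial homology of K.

H_0 ≅ Z^3.

We work with the vertex ordering A < B < D. The simplices of K, each written with vertices in increasing order, are:

  0-simplices (3): A, B, D

Hence C_0 ≅ Z^3.

From H_k ≅ ker(∂_k) / im(∂_{k+1}) we obtain:

  H_0: rank C_0 − rank ∂_1 = 3 − 0 = 3, and there is no ∂_1, so H_0 = Z^3.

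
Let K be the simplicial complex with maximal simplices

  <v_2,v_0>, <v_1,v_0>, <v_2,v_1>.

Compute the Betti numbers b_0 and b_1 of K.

We work with the vertex ordering v_0 < v_1 < v_2. The simplices of K, each written with vertices in increasing order, are:

  0-simplices (3): [v_0], [v_1], [v_2]
  1-simplices (3): [v_0,v_1], [v_0,v_2], [v_1,v_2]

Hence C_0 ≅ Z^3, C_1 ≅ Z^3.

∂_1: C_1 → C_0 sends each edge [p,q] (with p < q) to q − p.
As a 3×3 matrix over Z this has rank 2, with invariant factors (1,1).

Computing H_k = (kernel of ∂_k) / (image of ∂_{k+1}):

  H_0: rank C_0 − rank ∂_1 = 3 − 2 = 1, and the invariant factors of ∂_1 are all 1, so H_0 = Z.
  H_1: rank ker ∂_1 − rank ∂_2 = (3 − 2) − 0 = 1, and there is no ∂_2, so H_1 = Z.

Hence the Betti numbers are b_0 = 1, b_1 = 1.

b_0 = 1, b_1 = 1.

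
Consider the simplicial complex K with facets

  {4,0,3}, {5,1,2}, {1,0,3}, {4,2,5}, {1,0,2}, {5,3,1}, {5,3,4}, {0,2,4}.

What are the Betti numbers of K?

b_0 = 1, b_1 = 0, b_2 = 1.

We work with the vertex ordering 0 < 1 < 2 < 3 < 4 < 5. The simplices of K, each written with vertices in increasing order, are:

  0-simplices (6): [0], [1], [2], [3], [4], [5]
  1-simplices (12): [0,1], [0,2], [0,3], [0,4], [1,2], [1,3], [1,5], [2,4], [2,5], [3,4], [3,5], [4,5]
  2-simplices (8): [0,1,2], [0,1,3], [0,2,4], [0,3,4], [1,2,5], [1,3,5], [2,4,5], [3,4,5]

giving chain groups C_0 ≅ Z^6, C_1 ≅ Z^12, C_2 ≅ Z^8.

The boundary map ∂_1: C_1 → C_0 maps an edge to its endpoints' difference, ∂[p,q] = q − p. For instance
  ∂[0,3] = [3] − [0].
As a 6×12 matrix over Z this has rank 5, with invariant factors (1,1,1,1,1).

∂_2: C_2 → C_1 sends each 2-simplex [p,q,r] to [q,r] − [p,r] + [p,q]. For instance
  ∂[3,4,5] = [4,5] − [3,5] + [3,4],
  ∂[1,2,5] = [2,5] − [1,5] + [1,2].
The resulting 12×8 matrix has rank 7, and its Smith normal form has invariant factors (1,1,1,1,1,1,1).

Now H_k = ker ∂_k / im ∂_{k+1}, so:

  H_0: rank C_0 − rank ∂_1 = 6 − 5 = 1, and the invariant factors of ∂_1 are all 1, so H_0 ≅ Z.
  H_1: rank ker ∂_1 − rank ∂_2 = (12 − 5) − 7 = 0, and the invariant factors of ∂_2 are all 1, so H_1 ≅ 0.
  H_2: rank ker ∂_2 − rank ∂_3 = (8 − 7) − 0 = 1, and there is no ∂_3, so H_2 ≅ Z.

Hence the Betti numbers are b_0 = 1, b_1 = 0, b_2 = 1.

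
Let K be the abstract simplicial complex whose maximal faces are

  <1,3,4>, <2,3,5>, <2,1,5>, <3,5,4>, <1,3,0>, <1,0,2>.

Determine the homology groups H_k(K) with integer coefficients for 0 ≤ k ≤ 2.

Order the vertices as 0 < 1 < 2 < 3 < 4 < 5. Listing each simplex with vertices in this order, K has dimension 2 with simplices:

  0-simplices (6): [0], [1], [2], [3], [4], [5]
  1-simplices (12): [0,1], [0,2], [0,3], [1,2], [1,3], [1,4], [1,5], [2,3], [2,5], [3,4], [3,5], [4,5]
  2-simplices (6): [0,1,2], [0,1,3], [1,2,5], [1,3,4], [2,3,5], [3,4,5]

giving chain groups C_0 ≅ Z^6, C_1 ≅ Z^12, C_2 ≅ Z^6.

The boundary map ∂_1: C_1 → C_0 is given by ∂[p,q] = [q] − [p].
The resulting 6×12 matrix has rank 5, and its Smith normal form has invariant factors (1,1,1,1,1).

∂_2: C_2 → C_1 acts by ∂[p,q,r] = [q,r] − [p,r] + [p,q]. For instance
  ∂[2,3,5] = [3,5] − [2,5] + [2,3],
  ∂[0,1,3] = [1,3] − [0,3] + [0,1].
The 12×6 boundary matrix has rank 6 and Smith normal form diag(1,1,1,1,1,1).

Now H_k = ker ∂_k / im ∂_{k+1}, so:

  H_0: rank C_0 − rank ∂_1 = 6 − 5 = 1, and the invariant factors of ∂_1 are all 1, so H_0 ≅ Z.
  H_1: rank ker ∂_1 − rank ∂_2 = (12 − 5) − 6 = 1, and the invariant factors of ∂_2 are all 1, so H_1 ≅ Z.
  H_2: rank ker ∂_2 − rank ∂_3 = (6 − 6) − 0 = 0, and there is no ∂_3, so H_2 ≅ 0.

H_0 = Z,  H_1 = Z,  H_2 = 0.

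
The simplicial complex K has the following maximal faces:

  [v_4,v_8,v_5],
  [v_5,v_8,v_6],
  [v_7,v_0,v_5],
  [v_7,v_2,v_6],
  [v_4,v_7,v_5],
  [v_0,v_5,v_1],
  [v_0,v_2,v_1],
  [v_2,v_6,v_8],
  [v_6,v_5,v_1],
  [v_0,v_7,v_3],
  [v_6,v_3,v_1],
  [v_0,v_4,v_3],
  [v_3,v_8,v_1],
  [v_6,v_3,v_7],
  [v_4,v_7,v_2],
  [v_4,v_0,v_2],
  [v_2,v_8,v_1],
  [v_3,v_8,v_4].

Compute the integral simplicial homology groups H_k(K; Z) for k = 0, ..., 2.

H_0 = Z,  H_1 = Z ⊕ Z/2,  H_2 = 0.

Order the vertices as v_0 < v_1 < v_2 < v_3 < v_4 < v_5 < v_6 < v_7 < v_8. Listing each simplex with vertices in this order, K has dimension 2 with simplices:

  0-simplices (9): [v_0], [v_1], [v_2], [v_3], [v_4], [v_5], [v_6], [v_7], [v_8]
  1-simplices (27): (27 of them)
  2-simplices (18): (18 of them)

Hence C_0 ≅ Z^9, C_1 ≅ Z^27, C_2 ≅ Z^18.

The boundary map ∂_1: C_1 → C_0 is given by ∂[p,q] = [q] − [p]. For instance
  ∂[v_3,v_8] = [v_8] − [v_3].
This gives a 9×27 integer matrix of rank 8; reducing to Smith normal form yields diagonal entries (1,1,1,1,1,1,1,1).

∂_2: C_2 → C_1 maps a triangle to the signed sum of its edges. For instance
  ∂[v_2,v_4,v_7] = [v_4,v_7] − [v_2,v_7] + [v_2,v_4],
  ∂[v_3,v_6,v_7] = [v_6,v_7] − [v_3,v_7] + [v_3,v_6].
The resulting 27×18 matrix has rank 18, and its Smith normal form has invariant factors (1,1,1,1,1,1,1,1,1,1,1,1,1,1,1,1,1,2).

Computing H_k = (kernel of ∂_k) / (image of ∂_{k+1}):

  H_0: rank C_0 − rank ∂_1 = 9 − 8 = 1, and the invariant factors of ∂_1 are all 1, so H_0 = Z.
  H_1: rank ker ∂_1 − rank ∂_2 = (27 − 8) − 18 = 1, and ∂_2 has invariant factor 2 > 1, so H_1 = Z ⊕ Z/2.
  H_2: rank ker ∂_2 − rank ∂_3 = (18 − 18) − 0 = 0, and there is no ∂_3, so H_2 = 0.

(K is a triangulation of the Klein bottle.)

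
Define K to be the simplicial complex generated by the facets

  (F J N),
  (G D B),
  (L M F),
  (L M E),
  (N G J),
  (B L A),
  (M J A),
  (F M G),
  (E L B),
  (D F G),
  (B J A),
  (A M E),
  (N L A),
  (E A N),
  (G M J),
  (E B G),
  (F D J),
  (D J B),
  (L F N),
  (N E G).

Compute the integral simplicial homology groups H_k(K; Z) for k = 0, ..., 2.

We work with the vertex ordering A < B < D < E < F < G < J < L < M < N. The simplices of K, each written with vertices in increasing order, are:

  0-simplices (10): A, B, D, E, F, G, J, L, M, N
  1-simplices (30): AB, AE, AJ, AL, AM, AN, BD, BE, BG, BJ, BL, DF, DG, DJ, EG, EL, EM, EN, FG, FJ, FL, FM, FN, GJ, GM, GN, JM, JN, LM, LN
  2-simplices (20): ABJ, ABL, AEM, AEN, AJM, ALN, BDG, BDJ, BEG, BEL, DFG, DFJ, EGN, ELM, FGM, FJN, FLM, FLN, GJM, GJN

so the chain groups are C_0 ≅ Z^10, C_1 ≅ Z^30, C_2 ≅ Z^20.

∂_1: C_1 → C_0 is given by ∂[p,q] = [q] − [p].
This gives a 10×30 integer matrix of rank 9; reducing to Smith normal form yields diagonal entries (1,1,1,1,1,1,1,1,1).

∂_2: C_2 → C_1 sends each 2-simplex [p,q,r] to [q,r] − [p,r] + [p,q]. For instance
  ∂ABJ = BJ − AJ + AB,
  ∂FLN = LN − FN + FL.
The 30×20 boundary matrix has rank 20 and Smith normal form diag(1,1,1,1,1,1,1,1,1,1,1,1,1,1,1,1,1,1,1,2).

Computing H_k = (kernel of ∂_k) / (image of ∂_{k+1}):

  H_0: rank C_0 − rank ∂_1 = 10 − 9 = 1, and the invariant factors of ∂_1 are all 1, so H_0 ≅ Z.
  H_1: rank ker ∂_1 − rank ∂_2 = (30 − 9) − 20 = 1, and ∂_2 has invariant factor 2 > 1, so H_1 ≅ Z ⊕ Z/2.
  H_2: rank ker ∂_2 − rank ∂_3 = (20 − 20) − 0 = 0, and there is no ∂_3, so H_2 ≅ 0.

H_0 ≅ Z,  H_1 ≅ Z ⊕ Z/2,  H_2 = 0.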